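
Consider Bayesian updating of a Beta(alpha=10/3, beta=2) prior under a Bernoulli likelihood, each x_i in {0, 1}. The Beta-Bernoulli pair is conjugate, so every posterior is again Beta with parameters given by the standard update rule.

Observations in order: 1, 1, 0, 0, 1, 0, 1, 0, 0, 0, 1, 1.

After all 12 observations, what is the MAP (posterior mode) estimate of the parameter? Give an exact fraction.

25/46

obs 1: x=1 → posterior Beta(13/3, 2)
obs 2: x=1 → posterior Beta(16/3, 2)
obs 3: x=0 → posterior Beta(16/3, 3)
obs 4: x=0 → posterior Beta(16/3, 4)
obs 5: x=1 → posterior Beta(19/3, 4)
obs 6: x=0 → posterior Beta(19/3, 5)
obs 7: x=1 → posterior Beta(22/3, 5)
obs 8: x=0 → posterior Beta(22/3, 6)
obs 9: x=0 → posterior Beta(22/3, 7)
obs 10: x=0 → posterior Beta(22/3, 8)
obs 11: x=1 → posterior Beta(25/3, 8)
obs 12: x=1 → posterior Beta(28/3, 8)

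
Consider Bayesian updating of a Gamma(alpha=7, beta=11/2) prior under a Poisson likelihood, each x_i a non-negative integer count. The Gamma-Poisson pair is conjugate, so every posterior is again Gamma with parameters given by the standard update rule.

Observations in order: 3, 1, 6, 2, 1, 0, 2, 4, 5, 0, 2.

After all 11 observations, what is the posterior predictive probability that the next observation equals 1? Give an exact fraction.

obs 1: x=3 → posterior Gamma(10, 13/2)
obs 2: x=1 → posterior Gamma(11, 15/2)
obs 3: x=6 → posterior Gamma(17, 17/2)
obs 4: x=2 → posterior Gamma(19, 19/2)
obs 5: x=1 → posterior Gamma(20, 21/2)
obs 6: x=0 → posterior Gamma(20, 23/2)
obs 7: x=2 → posterior Gamma(22, 25/2)
obs 8: x=4 → posterior Gamma(26, 27/2)
obs 9: x=5 → posterior Gamma(31, 29/2)
obs 10: x=0 → posterior Gamma(31, 31/2)
obs 11: x=2 → posterior Gamma(33, 33/2)

8521262645792227837414657975687859345596254103113858/31500214267261391312908183811814524233341217041015625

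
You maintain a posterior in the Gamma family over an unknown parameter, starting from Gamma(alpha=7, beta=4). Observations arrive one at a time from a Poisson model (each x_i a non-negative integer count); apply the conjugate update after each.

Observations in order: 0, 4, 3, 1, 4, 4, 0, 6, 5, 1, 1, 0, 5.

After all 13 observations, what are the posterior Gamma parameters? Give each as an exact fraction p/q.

obs 1: x=0 → posterior Gamma(7, 5)
obs 2: x=4 → posterior Gamma(11, 6)
obs 3: x=3 → posterior Gamma(14, 7)
obs 4: x=1 → posterior Gamma(15, 8)
obs 5: x=4 → posterior Gamma(19, 9)
obs 6: x=4 → posterior Gamma(23, 10)
obs 7: x=0 → posterior Gamma(23, 11)
obs 8: x=6 → posterior Gamma(29, 12)
obs 9: x=5 → posterior Gamma(34, 13)
obs 10: x=1 → posterior Gamma(35, 14)
obs 11: x=1 → posterior Gamma(36, 15)
obs 12: x=0 → posterior Gamma(36, 16)
obs 13: x=5 → posterior Gamma(41, 17)

alpha=41, beta=17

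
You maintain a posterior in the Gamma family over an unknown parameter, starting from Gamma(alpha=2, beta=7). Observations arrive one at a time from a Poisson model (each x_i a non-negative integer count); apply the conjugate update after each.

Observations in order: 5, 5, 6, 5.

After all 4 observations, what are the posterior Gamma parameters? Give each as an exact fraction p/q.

alpha=23, beta=11

obs 1: x=5 → posterior Gamma(7, 8)
obs 2: x=5 → posterior Gamma(12, 9)
obs 3: x=6 → posterior Gamma(18, 10)
obs 4: x=5 → posterior Gamma(23, 11)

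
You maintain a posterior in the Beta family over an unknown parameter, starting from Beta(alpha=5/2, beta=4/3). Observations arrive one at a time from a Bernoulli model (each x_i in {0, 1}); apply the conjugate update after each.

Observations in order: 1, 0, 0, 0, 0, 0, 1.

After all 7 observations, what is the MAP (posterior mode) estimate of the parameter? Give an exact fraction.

21/53

obs 1: x=1 → posterior Beta(7/2, 4/3)
obs 2: x=0 → posterior Beta(7/2, 7/3)
obs 3: x=0 → posterior Beta(7/2, 10/3)
obs 4: x=0 → posterior Beta(7/2, 13/3)
obs 5: x=0 → posterior Beta(7/2, 16/3)
obs 6: x=0 → posterior Beta(7/2, 19/3)
obs 7: x=1 → posterior Beta(9/2, 19/3)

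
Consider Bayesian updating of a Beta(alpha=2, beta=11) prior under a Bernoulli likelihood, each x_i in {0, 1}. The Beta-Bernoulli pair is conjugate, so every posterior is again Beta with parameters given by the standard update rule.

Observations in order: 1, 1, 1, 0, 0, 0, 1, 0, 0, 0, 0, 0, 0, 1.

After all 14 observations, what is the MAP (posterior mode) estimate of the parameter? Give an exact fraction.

6/25

obs 1: x=1 → posterior Beta(3, 11)
obs 2: x=1 → posterior Beta(4, 11)
obs 3: x=1 → posterior Beta(5, 11)
obs 4: x=0 → posterior Beta(5, 12)
obs 5: x=0 → posterior Beta(5, 13)
obs 6: x=0 → posterior Beta(5, 14)
obs 7: x=1 → posterior Beta(6, 14)
obs 8: x=0 → posterior Beta(6, 15)
obs 9: x=0 → posterior Beta(6, 16)
obs 10: x=0 → posterior Beta(6, 17)
obs 11: x=0 → posterior Beta(6, 18)
obs 12: x=0 → posterior Beta(6, 19)
obs 13: x=0 → posterior Beta(6, 20)
obs 14: x=1 → posterior Beta(7, 20)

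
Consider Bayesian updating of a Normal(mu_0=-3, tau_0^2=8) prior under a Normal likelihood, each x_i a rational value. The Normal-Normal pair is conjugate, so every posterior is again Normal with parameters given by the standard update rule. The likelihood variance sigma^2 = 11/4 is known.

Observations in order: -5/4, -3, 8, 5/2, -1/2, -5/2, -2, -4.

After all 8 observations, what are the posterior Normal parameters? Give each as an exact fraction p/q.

obs 1: x=-5/4 → posterior Normal(-73/43, 88/43)
obs 2: x=-3 → posterior Normal(-169/75, 88/75)
obs 3: x=8 → posterior Normal(87/107, 88/107)
obs 4: x=5/2 → posterior Normal(167/139, 88/139)
obs 5: x=-1/2 → posterior Normal(151/171, 88/171)
obs 6: x=-5/2 → posterior Normal(71/203, 88/203)
obs 7: x=-2 → posterior Normal(7/235, 88/235)
obs 8: x=-4 → posterior Normal(-121/267, 88/267)

mu_0=-121/267, tau_0^2=88/267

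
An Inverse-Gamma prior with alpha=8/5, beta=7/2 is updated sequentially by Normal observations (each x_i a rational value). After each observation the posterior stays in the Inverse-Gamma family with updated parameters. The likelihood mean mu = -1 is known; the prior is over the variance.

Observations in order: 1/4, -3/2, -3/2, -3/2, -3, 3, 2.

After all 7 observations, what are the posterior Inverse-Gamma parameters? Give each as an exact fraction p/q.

obs 1: x=1/4 → posterior Inverse-Gamma(21/10, 137/32)
obs 2: x=-3/2 → posterior Inverse-Gamma(13/5, 141/32)
obs 3: x=-3/2 → posterior Inverse-Gamma(31/10, 145/32)
obs 4: x=-3/2 → posterior Inverse-Gamma(18/5, 149/32)
obs 5: x=-3 → posterior Inverse-Gamma(41/10, 213/32)
obs 6: x=3 → posterior Inverse-Gamma(23/5, 469/32)
obs 7: x=2 → posterior Inverse-Gamma(51/10, 613/32)

alpha=51/10, beta=613/32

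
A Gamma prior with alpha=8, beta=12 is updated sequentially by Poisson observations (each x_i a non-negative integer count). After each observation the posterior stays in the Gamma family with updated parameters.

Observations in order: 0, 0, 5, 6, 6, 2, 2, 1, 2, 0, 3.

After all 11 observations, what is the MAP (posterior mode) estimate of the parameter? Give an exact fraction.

34/23

obs 1: x=0 → posterior Gamma(8, 13)
obs 2: x=0 → posterior Gamma(8, 14)
obs 3: x=5 → posterior Gamma(13, 15)
obs 4: x=6 → posterior Gamma(19, 16)
obs 5: x=6 → posterior Gamma(25, 17)
obs 6: x=2 → posterior Gamma(27, 18)
obs 7: x=2 → posterior Gamma(29, 19)
obs 8: x=1 → posterior Gamma(30, 20)
obs 9: x=2 → posterior Gamma(32, 21)
obs 10: x=0 → posterior Gamma(32, 22)
obs 11: x=3 → posterior Gamma(35, 23)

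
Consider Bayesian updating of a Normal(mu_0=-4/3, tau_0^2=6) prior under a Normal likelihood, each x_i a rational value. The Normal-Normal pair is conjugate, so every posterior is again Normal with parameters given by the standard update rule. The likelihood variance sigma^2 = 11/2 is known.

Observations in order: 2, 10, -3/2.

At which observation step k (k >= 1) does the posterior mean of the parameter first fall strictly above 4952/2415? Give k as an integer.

obs 1: x=2 → posterior Normal(28/69, 66/23)
obs 2: x=10 → posterior Normal(388/105, 66/35)
obs 3: x=-3/2 → posterior Normal(334/141, 66/47)

k = 2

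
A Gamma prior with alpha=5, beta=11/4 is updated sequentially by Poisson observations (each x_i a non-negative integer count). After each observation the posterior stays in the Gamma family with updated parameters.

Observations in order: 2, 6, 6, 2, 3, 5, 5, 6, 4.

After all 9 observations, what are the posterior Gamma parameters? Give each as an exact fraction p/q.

obs 1: x=2 → posterior Gamma(7, 15/4)
obs 2: x=6 → posterior Gamma(13, 19/4)
obs 3: x=6 → posterior Gamma(19, 23/4)
obs 4: x=2 → posterior Gamma(21, 27/4)
obs 5: x=3 → posterior Gamma(24, 31/4)
obs 6: x=5 → posterior Gamma(29, 35/4)
obs 7: x=5 → posterior Gamma(34, 39/4)
obs 8: x=6 → posterior Gamma(40, 43/4)
obs 9: x=4 → posterior Gamma(44, 47/4)

alpha=44, beta=47/4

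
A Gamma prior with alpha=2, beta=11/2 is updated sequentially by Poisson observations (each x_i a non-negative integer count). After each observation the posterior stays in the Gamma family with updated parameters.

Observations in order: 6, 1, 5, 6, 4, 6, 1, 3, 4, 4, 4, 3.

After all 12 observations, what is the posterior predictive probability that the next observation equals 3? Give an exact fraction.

obs 1: x=6 → posterior Gamma(8, 13/2)
obs 2: x=1 → posterior Gamma(9, 15/2)
obs 3: x=5 → posterior Gamma(14, 17/2)
obs 4: x=6 → posterior Gamma(20, 19/2)
obs 5: x=4 → posterior Gamma(24, 21/2)
obs 6: x=6 → posterior Gamma(30, 23/2)
obs 7: x=1 → posterior Gamma(31, 25/2)
obs 8: x=3 → posterior Gamma(34, 27/2)
obs 9: x=4 → posterior Gamma(38, 29/2)
obs 10: x=4 → posterior Gamma(42, 31/2)
obs 11: x=4 → posterior Gamma(46, 33/2)
obs 12: x=3 → posterior Gamma(49, 35/2)

760342331585100500915833381042532837173903569549793246551416814327239990234375000/3519570358731850980253052314461216733953286131069204992258030372675226266985656881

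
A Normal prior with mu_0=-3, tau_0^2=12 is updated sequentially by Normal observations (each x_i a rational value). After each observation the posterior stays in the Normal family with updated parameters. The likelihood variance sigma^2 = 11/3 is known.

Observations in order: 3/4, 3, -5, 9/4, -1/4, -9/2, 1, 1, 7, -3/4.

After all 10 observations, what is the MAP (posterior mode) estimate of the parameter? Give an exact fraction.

obs 1: x=3/4 → posterior Normal(-6/47, 132/47)
obs 2: x=3 → posterior Normal(102/83, 132/83)
obs 3: x=-5 → posterior Normal(-78/119, 132/119)
obs 4: x=9/4 → posterior Normal(3/155, 132/155)
obs 5: x=-1/4 → posterior Normal(-6/191, 132/191)
obs 6: x=-9/2 → posterior Normal(-168/227, 132/227)
obs 7: x=1 → posterior Normal(-132/263, 132/263)
obs 8: x=1 → posterior Normal(-96/299, 132/299)
obs 9: x=7 → posterior Normal(156/335, 132/335)
obs 10: x=-3/4 → posterior Normal(129/371, 132/371)

129/371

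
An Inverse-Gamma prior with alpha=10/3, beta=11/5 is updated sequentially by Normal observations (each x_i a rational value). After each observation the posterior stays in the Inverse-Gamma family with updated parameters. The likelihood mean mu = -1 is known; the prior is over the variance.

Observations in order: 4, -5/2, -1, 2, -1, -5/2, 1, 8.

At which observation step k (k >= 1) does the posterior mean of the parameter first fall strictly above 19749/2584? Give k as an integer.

obs 1: x=4 → posterior Inverse-Gamma(23/6, 147/10)
obs 2: x=-5/2 → posterior Inverse-Gamma(13/3, 633/40)
obs 3: x=-1 → posterior Inverse-Gamma(29/6, 633/40)
obs 4: x=2 → posterior Inverse-Gamma(16/3, 813/40)
obs 5: x=-1 → posterior Inverse-Gamma(35/6, 813/40)
obs 6: x=-5/2 → posterior Inverse-Gamma(19/3, 429/20)
obs 7: x=1 → posterior Inverse-Gamma(41/6, 469/20)
obs 8: x=8 → posterior Inverse-Gamma(22/3, 1279/20)

k = 8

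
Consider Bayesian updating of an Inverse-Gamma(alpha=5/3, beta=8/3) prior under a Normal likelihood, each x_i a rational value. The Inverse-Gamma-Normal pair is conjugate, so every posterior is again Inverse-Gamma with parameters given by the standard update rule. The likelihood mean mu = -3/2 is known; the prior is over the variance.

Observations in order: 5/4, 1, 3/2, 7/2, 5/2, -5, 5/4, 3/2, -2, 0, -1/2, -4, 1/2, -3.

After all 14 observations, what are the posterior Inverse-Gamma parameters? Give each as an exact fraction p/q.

alpha=26/3, beta=2735/48

obs 1: x=5/4 → posterior Inverse-Gamma(13/6, 619/96)
obs 2: x=1 → posterior Inverse-Gamma(8/3, 919/96)
obs 3: x=3/2 → posterior Inverse-Gamma(19/6, 1351/96)
obs 4: x=7/2 → posterior Inverse-Gamma(11/3, 2551/96)
obs 5: x=5/2 → posterior Inverse-Gamma(25/6, 3319/96)
obs 6: x=-5 → posterior Inverse-Gamma(14/3, 3907/96)
obs 7: x=5/4 → posterior Inverse-Gamma(31/6, 2135/48)
obs 8: x=3/2 → posterior Inverse-Gamma(17/3, 2351/48)
obs 9: x=-2 → posterior Inverse-Gamma(37/6, 2357/48)
obs 10: x=0 → posterior Inverse-Gamma(20/3, 2411/48)
obs 11: x=-1/2 → posterior Inverse-Gamma(43/6, 2435/48)
obs 12: x=-4 → posterior Inverse-Gamma(23/3, 2585/48)
obs 13: x=1/2 → posterior Inverse-Gamma(49/6, 2681/48)
obs 14: x=-3 → posterior Inverse-Gamma(26/3, 2735/48)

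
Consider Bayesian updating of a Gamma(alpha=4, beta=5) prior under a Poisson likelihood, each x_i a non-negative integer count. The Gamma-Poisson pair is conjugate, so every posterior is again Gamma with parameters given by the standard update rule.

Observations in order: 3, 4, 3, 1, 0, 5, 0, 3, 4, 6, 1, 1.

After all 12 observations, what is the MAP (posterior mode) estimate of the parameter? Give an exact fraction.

2

obs 1: x=3 → posterior Gamma(7, 6)
obs 2: x=4 → posterior Gamma(11, 7)
obs 3: x=3 → posterior Gamma(14, 8)
obs 4: x=1 → posterior Gamma(15, 9)
obs 5: x=0 → posterior Gamma(15, 10)
obs 6: x=5 → posterior Gamma(20, 11)
obs 7: x=0 → posterior Gamma(20, 12)
obs 8: x=3 → posterior Gamma(23, 13)
obs 9: x=4 → posterior Gamma(27, 14)
obs 10: x=6 → posterior Gamma(33, 15)
obs 11: x=1 → posterior Gamma(34, 16)
obs 12: x=1 → posterior Gamma(35, 17)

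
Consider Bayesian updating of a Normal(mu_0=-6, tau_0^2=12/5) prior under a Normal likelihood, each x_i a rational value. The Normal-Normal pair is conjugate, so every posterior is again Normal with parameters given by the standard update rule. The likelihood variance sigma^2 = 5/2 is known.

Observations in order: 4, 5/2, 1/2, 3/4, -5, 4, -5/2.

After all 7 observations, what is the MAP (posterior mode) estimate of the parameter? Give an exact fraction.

-48/193

obs 1: x=4 → posterior Normal(-54/49, 60/49)
obs 2: x=5/2 → posterior Normal(6/73, 60/73)
obs 3: x=1/2 → posterior Normal(18/97, 60/97)
obs 4: x=3/4 → posterior Normal(36/121, 60/121)
obs 5: x=-5 → posterior Normal(-84/145, 12/29)
obs 6: x=4 → posterior Normal(12/169, 60/169)
obs 7: x=-5/2 → posterior Normal(-48/193, 60/193)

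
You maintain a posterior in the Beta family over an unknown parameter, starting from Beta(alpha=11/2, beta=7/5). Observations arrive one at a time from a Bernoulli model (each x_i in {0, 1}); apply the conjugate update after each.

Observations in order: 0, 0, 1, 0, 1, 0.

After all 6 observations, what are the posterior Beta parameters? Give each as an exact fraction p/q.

obs 1: x=0 → posterior Beta(11/2, 12/5)
obs 2: x=0 → posterior Beta(11/2, 17/5)
obs 3: x=1 → posterior Beta(13/2, 17/5)
obs 4: x=0 → posterior Beta(13/2, 22/5)
obs 5: x=1 → posterior Beta(15/2, 22/5)
obs 6: x=0 → posterior Beta(15/2, 27/5)

alpha=15/2, beta=27/5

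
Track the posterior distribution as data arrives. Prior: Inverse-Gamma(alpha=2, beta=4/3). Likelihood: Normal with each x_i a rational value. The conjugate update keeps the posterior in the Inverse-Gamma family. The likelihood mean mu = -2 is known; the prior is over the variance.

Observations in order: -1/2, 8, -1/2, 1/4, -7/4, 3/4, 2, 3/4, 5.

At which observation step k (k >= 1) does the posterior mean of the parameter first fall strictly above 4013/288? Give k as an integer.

obs 1: x=-1/2 → posterior Inverse-Gamma(5/2, 59/24)
obs 2: x=8 → posterior Inverse-Gamma(3, 1259/24)
obs 3: x=-1/2 → posterior Inverse-Gamma(7/2, 643/12)
obs 4: x=1/4 → posterior Inverse-Gamma(4, 5387/96)
obs 5: x=-7/4 → posterior Inverse-Gamma(9/2, 2695/48)
obs 6: x=3/4 → posterior Inverse-Gamma(5, 5753/96)
obs 7: x=2 → posterior Inverse-Gamma(11/2, 6521/96)
obs 8: x=3/4 → posterior Inverse-Gamma(6, 1721/24)
obs 9: x=5 → posterior Inverse-Gamma(13/2, 2309/24)

k = 2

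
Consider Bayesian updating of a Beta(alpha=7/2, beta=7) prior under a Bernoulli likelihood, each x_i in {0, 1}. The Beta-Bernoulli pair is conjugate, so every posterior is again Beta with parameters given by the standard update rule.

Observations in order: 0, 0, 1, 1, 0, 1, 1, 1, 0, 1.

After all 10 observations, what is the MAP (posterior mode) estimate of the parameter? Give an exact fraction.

obs 1: x=0 → posterior Beta(7/2, 8)
obs 2: x=0 → posterior Beta(7/2, 9)
obs 3: x=1 → posterior Beta(9/2, 9)
obs 4: x=1 → posterior Beta(11/2, 9)
obs 5: x=0 → posterior Beta(11/2, 10)
obs 6: x=1 → posterior Beta(13/2, 10)
obs 7: x=1 → posterior Beta(15/2, 10)
obs 8: x=1 → posterior Beta(17/2, 10)
obs 9: x=0 → posterior Beta(17/2, 11)
obs 10: x=1 → posterior Beta(19/2, 11)

17/37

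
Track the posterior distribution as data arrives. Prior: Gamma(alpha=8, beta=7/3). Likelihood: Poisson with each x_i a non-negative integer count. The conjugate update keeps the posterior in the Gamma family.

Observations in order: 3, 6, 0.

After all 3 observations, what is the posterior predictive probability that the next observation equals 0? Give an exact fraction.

obs 1: x=3 → posterior Gamma(11, 10/3)
obs 2: x=6 → posterior Gamma(17, 13/3)
obs 3: x=0 → posterior Gamma(17, 16/3)

295147905179352825856/5480386857784802185939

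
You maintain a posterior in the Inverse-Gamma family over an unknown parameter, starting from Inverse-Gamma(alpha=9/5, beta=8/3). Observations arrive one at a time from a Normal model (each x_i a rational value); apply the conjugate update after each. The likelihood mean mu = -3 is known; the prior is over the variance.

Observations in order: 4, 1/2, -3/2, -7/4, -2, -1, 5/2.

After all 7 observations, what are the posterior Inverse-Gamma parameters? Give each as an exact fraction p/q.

alpha=53/10, beta=5071/96

obs 1: x=4 → posterior Inverse-Gamma(23/10, 163/6)
obs 2: x=1/2 → posterior Inverse-Gamma(14/5, 799/24)
obs 3: x=-3/2 → posterior Inverse-Gamma(33/10, 413/12)
obs 4: x=-7/4 → posterior Inverse-Gamma(19/5, 3379/96)
obs 5: x=-2 → posterior Inverse-Gamma(43/10, 3427/96)
obs 6: x=-1 → posterior Inverse-Gamma(24/5, 3619/96)
obs 7: x=5/2 → posterior Inverse-Gamma(53/10, 5071/96)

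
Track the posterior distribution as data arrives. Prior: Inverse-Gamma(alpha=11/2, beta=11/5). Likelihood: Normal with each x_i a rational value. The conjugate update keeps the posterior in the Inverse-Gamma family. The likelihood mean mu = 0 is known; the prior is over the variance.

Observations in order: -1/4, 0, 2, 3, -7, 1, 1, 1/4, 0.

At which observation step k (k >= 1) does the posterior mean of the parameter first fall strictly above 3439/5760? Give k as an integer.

obs 1: x=-1/4 → posterior Inverse-Gamma(6, 357/160)
obs 2: x=0 → posterior Inverse-Gamma(13/2, 357/160)
obs 3: x=2 → posterior Inverse-Gamma(7, 677/160)
obs 4: x=3 → posterior Inverse-Gamma(15/2, 1397/160)
obs 5: x=-7 → posterior Inverse-Gamma(8, 5317/160)
obs 6: x=1 → posterior Inverse-Gamma(17/2, 5397/160)
obs 7: x=1 → posterior Inverse-Gamma(9, 5477/160)
obs 8: x=1/4 → posterior Inverse-Gamma(19/2, 2741/80)
obs 9: x=0 → posterior Inverse-Gamma(10, 2741/80)

k = 3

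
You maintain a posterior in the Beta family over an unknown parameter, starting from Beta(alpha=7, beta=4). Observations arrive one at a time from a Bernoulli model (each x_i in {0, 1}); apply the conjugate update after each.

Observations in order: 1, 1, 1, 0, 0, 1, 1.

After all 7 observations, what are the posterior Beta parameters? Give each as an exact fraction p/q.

alpha=12, beta=6

obs 1: x=1 → posterior Beta(8, 4)
obs 2: x=1 → posterior Beta(9, 4)
obs 3: x=1 → posterior Beta(10, 4)
obs 4: x=0 → posterior Beta(10, 5)
obs 5: x=0 → posterior Beta(10, 6)
obs 6: x=1 → posterior Beta(11, 6)
obs 7: x=1 → posterior Beta(12, 6)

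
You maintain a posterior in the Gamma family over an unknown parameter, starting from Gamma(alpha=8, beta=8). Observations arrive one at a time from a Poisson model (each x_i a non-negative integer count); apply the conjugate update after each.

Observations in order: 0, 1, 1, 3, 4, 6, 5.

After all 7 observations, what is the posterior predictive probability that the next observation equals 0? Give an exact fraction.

852226929923929274082183837890625/5192296858534827628530496329220096

obs 1: x=0 → posterior Gamma(8, 9)
obs 2: x=1 → posterior Gamma(9, 10)
obs 3: x=1 → posterior Gamma(10, 11)
obs 4: x=3 → posterior Gamma(13, 12)
obs 5: x=4 → posterior Gamma(17, 13)
obs 6: x=6 → posterior Gamma(23, 14)
obs 7: x=5 → posterior Gamma(28, 15)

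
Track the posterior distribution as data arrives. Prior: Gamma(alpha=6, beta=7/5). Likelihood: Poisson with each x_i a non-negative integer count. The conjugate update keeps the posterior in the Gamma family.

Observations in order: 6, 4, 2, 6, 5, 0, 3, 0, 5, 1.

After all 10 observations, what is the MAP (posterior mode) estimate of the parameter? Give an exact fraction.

obs 1: x=6 → posterior Gamma(12, 12/5)
obs 2: x=4 → posterior Gamma(16, 17/5)
obs 3: x=2 → posterior Gamma(18, 22/5)
obs 4: x=6 → posterior Gamma(24, 27/5)
obs 5: x=5 → posterior Gamma(29, 32/5)
obs 6: x=0 → posterior Gamma(29, 37/5)
obs 7: x=3 → posterior Gamma(32, 42/5)
obs 8: x=0 → posterior Gamma(32, 47/5)
obs 9: x=5 → posterior Gamma(37, 52/5)
obs 10: x=1 → posterior Gamma(38, 57/5)

185/57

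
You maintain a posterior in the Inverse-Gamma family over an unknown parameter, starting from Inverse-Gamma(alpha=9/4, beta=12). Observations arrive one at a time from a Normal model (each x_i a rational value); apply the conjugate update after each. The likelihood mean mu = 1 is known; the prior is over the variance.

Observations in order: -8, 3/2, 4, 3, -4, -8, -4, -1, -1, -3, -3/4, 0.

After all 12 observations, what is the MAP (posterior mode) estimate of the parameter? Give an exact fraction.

4437/296

obs 1: x=-8 → posterior Inverse-Gamma(11/4, 105/2)
obs 2: x=3/2 → posterior Inverse-Gamma(13/4, 421/8)
obs 3: x=4 → posterior Inverse-Gamma(15/4, 457/8)
obs 4: x=3 → posterior Inverse-Gamma(17/4, 473/8)
obs 5: x=-4 → posterior Inverse-Gamma(19/4, 573/8)
obs 6: x=-8 → posterior Inverse-Gamma(21/4, 897/8)
obs 7: x=-4 → posterior Inverse-Gamma(23/4, 997/8)
obs 8: x=-1 → posterior Inverse-Gamma(25/4, 1013/8)
obs 9: x=-1 → posterior Inverse-Gamma(27/4, 1029/8)
obs 10: x=-3 → posterior Inverse-Gamma(29/4, 1093/8)
obs 11: x=-3/4 → posterior Inverse-Gamma(31/4, 4421/32)
obs 12: x=0 → posterior Inverse-Gamma(33/4, 4437/32)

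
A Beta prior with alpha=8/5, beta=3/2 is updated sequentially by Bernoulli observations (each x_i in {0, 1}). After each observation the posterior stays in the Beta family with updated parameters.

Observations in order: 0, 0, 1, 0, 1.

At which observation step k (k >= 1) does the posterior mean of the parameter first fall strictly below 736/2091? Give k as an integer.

obs 1: x=0 → posterior Beta(8/5, 5/2)
obs 2: x=0 → posterior Beta(8/5, 7/2)
obs 3: x=1 → posterior Beta(13/5, 7/2)
obs 4: x=0 → posterior Beta(13/5, 9/2)
obs 5: x=1 → posterior Beta(18/5, 9/2)

k = 2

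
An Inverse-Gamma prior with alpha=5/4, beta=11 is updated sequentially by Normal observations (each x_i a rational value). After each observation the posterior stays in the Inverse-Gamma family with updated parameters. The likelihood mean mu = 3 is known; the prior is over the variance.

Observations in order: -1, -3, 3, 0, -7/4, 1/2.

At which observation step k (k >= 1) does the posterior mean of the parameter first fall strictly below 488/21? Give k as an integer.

obs 1: x=-1 → posterior Inverse-Gamma(7/4, 19)
obs 2: x=-3 → posterior Inverse-Gamma(9/4, 37)
obs 3: x=3 → posterior Inverse-Gamma(11/4, 37)
obs 4: x=0 → posterior Inverse-Gamma(13/4, 83/2)
obs 5: x=-7/4 → posterior Inverse-Gamma(15/4, 1689/32)
obs 6: x=1/2 → posterior Inverse-Gamma(17/4, 1789/32)

k = 3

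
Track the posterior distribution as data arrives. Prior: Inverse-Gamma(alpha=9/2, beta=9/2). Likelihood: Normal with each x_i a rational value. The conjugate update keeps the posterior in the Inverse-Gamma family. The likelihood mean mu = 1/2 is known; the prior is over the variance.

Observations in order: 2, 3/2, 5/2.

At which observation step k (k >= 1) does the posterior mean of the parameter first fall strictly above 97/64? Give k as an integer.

k = 3

obs 1: x=2 → posterior Inverse-Gamma(5, 45/8)
obs 2: x=3/2 → posterior Inverse-Gamma(11/2, 49/8)
obs 3: x=5/2 → posterior Inverse-Gamma(6, 65/8)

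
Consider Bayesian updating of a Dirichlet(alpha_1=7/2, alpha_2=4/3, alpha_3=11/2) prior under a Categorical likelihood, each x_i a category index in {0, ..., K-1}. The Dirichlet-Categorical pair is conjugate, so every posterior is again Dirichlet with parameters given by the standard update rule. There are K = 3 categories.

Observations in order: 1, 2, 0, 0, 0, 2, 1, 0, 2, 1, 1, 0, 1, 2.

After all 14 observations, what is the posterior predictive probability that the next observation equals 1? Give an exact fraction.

19/73

obs 1: x=1 → posterior Dirichlet(7/2, 7/3, 11/2)
obs 2: x=2 → posterior Dirichlet(7/2, 7/3, 13/2)
obs 3: x=0 → posterior Dirichlet(9/2, 7/3, 13/2)
obs 4: x=0 → posterior Dirichlet(11/2, 7/3, 13/2)
obs 5: x=0 → posterior Dirichlet(13/2, 7/3, 13/2)
obs 6: x=2 → posterior Dirichlet(13/2, 7/3, 15/2)
obs 7: x=1 → posterior Dirichlet(13/2, 10/3, 15/2)
obs 8: x=0 → posterior Dirichlet(15/2, 10/3, 15/2)
obs 9: x=2 → posterior Dirichlet(15/2, 10/3, 17/2)
obs 10: x=1 → posterior Dirichlet(15/2, 13/3, 17/2)
obs 11: x=1 → posterior Dirichlet(15/2, 16/3, 17/2)
obs 12: x=0 → posterior Dirichlet(17/2, 16/3, 17/2)
obs 13: x=1 → posterior Dirichlet(17/2, 19/3, 17/2)
obs 14: x=2 → posterior Dirichlet(17/2, 19/3, 19/2)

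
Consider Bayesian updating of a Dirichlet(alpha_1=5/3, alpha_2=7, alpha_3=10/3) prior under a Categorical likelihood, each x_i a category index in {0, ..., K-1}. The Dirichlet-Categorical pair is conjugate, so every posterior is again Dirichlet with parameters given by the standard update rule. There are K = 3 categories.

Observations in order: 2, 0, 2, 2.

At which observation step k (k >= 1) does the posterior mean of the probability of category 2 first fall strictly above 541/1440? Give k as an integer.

obs 1: x=2 → posterior Dirichlet(5/3, 7, 13/3)
obs 2: x=0 → posterior Dirichlet(8/3, 7, 13/3)
obs 3: x=2 → posterior Dirichlet(8/3, 7, 16/3)
obs 4: x=2 → posterior Dirichlet(8/3, 7, 19/3)

k = 4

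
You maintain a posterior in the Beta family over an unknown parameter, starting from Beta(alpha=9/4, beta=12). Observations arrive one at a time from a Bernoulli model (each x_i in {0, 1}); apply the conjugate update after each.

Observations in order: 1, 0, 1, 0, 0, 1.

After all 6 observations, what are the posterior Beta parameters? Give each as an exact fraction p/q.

obs 1: x=1 → posterior Beta(13/4, 12)
obs 2: x=0 → posterior Beta(13/4, 13)
obs 3: x=1 → posterior Beta(17/4, 13)
obs 4: x=0 → posterior Beta(17/4, 14)
obs 5: x=0 → posterior Beta(17/4, 15)
obs 6: x=1 → posterior Beta(21/4, 15)

alpha=21/4, beta=15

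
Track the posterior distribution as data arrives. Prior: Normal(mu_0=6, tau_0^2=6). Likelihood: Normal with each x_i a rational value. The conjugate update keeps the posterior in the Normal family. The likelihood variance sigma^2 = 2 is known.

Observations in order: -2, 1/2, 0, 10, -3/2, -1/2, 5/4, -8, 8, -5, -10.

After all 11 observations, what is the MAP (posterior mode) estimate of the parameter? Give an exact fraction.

-63/136

obs 1: x=-2 → posterior Normal(0, 3/2)
obs 2: x=1/2 → posterior Normal(3/14, 6/7)
obs 3: x=0 → posterior Normal(3/20, 3/5)
obs 4: x=10 → posterior Normal(63/26, 6/13)
obs 5: x=-3/2 → posterior Normal(27/16, 3/8)
obs 6: x=-1/2 → posterior Normal(51/38, 6/19)
obs 7: x=5/4 → posterior Normal(117/88, 3/11)
obs 8: x=-8 → posterior Normal(21/100, 6/25)
obs 9: x=8 → posterior Normal(117/112, 3/14)
obs 10: x=-5 → posterior Normal(57/124, 6/31)
obs 11: x=-10 → posterior Normal(-63/136, 3/17)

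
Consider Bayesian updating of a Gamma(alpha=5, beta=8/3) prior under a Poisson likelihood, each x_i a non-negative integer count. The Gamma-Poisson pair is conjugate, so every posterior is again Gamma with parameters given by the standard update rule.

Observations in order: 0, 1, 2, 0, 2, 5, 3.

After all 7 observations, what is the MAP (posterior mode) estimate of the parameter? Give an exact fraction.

obs 1: x=0 → posterior Gamma(5, 11/3)
obs 2: x=1 → posterior Gamma(6, 14/3)
obs 3: x=2 → posterior Gamma(8, 17/3)
obs 4: x=0 → posterior Gamma(8, 20/3)
obs 5: x=2 → posterior Gamma(10, 23/3)
obs 6: x=5 → posterior Gamma(15, 26/3)
obs 7: x=3 → posterior Gamma(18, 29/3)

51/29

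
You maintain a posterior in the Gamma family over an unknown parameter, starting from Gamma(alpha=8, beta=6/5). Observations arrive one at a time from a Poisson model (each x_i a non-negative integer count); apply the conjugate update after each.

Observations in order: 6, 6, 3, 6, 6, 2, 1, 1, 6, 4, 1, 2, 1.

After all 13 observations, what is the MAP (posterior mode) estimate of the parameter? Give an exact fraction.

obs 1: x=6 → posterior Gamma(14, 11/5)
obs 2: x=6 → posterior Gamma(20, 16/5)
obs 3: x=3 → posterior Gamma(23, 21/5)
obs 4: x=6 → posterior Gamma(29, 26/5)
obs 5: x=6 → posterior Gamma(35, 31/5)
obs 6: x=2 → posterior Gamma(37, 36/5)
obs 7: x=1 → posterior Gamma(38, 41/5)
obs 8: x=1 → posterior Gamma(39, 46/5)
obs 9: x=6 → posterior Gamma(45, 51/5)
obs 10: x=4 → posterior Gamma(49, 56/5)
obs 11: x=1 → posterior Gamma(50, 61/5)
obs 12: x=2 → posterior Gamma(52, 66/5)
obs 13: x=1 → posterior Gamma(53, 71/5)

260/71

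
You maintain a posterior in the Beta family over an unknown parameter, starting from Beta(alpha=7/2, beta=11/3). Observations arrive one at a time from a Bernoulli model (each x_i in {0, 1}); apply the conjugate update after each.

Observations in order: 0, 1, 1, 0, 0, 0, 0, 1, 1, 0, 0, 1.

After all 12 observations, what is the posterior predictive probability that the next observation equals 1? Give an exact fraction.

51/115

obs 1: x=0 → posterior Beta(7/2, 14/3)
obs 2: x=1 → posterior Beta(9/2, 14/3)
obs 3: x=1 → posterior Beta(11/2, 14/3)
obs 4: x=0 → posterior Beta(11/2, 17/3)
obs 5: x=0 → posterior Beta(11/2, 20/3)
obs 6: x=0 → posterior Beta(11/2, 23/3)
obs 7: x=0 → posterior Beta(11/2, 26/3)
obs 8: x=1 → posterior Beta(13/2, 26/3)
obs 9: x=1 → posterior Beta(15/2, 26/3)
obs 10: x=0 → posterior Beta(15/2, 29/3)
obs 11: x=0 → posterior Beta(15/2, 32/3)
obs 12: x=1 → posterior Beta(17/2, 32/3)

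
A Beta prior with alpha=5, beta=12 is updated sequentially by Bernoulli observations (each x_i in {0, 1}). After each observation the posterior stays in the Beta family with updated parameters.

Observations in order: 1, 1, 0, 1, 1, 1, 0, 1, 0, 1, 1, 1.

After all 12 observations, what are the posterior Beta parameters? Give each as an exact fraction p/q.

obs 1: x=1 → posterior Beta(6, 12)
obs 2: x=1 → posterior Beta(7, 12)
obs 3: x=0 → posterior Beta(7, 13)
obs 4: x=1 → posterior Beta(8, 13)
obs 5: x=1 → posterior Beta(9, 13)
obs 6: x=1 → posterior Beta(10, 13)
obs 7: x=0 → posterior Beta(10, 14)
obs 8: x=1 → posterior Beta(11, 14)
obs 9: x=0 → posterior Beta(11, 15)
obs 10: x=1 → posterior Beta(12, 15)
obs 11: x=1 → posterior Beta(13, 15)
obs 12: x=1 → posterior Beta(14, 15)

alpha=14, beta=15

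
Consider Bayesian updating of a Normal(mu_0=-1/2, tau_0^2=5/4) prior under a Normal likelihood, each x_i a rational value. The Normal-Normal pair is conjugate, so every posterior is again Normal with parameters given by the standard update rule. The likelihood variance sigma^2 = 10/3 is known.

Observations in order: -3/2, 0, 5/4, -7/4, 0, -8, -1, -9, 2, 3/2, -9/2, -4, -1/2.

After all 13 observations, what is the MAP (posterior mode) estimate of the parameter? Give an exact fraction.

obs 1: x=-3/2 → posterior Normal(-17/22, 10/11)
obs 2: x=0 → posterior Normal(-17/28, 5/7)
obs 3: x=5/4 → posterior Normal(-19/68, 10/17)
obs 4: x=-7/4 → posterior Normal(-1/2, 1/2)
obs 5: x=0 → posterior Normal(-10/23, 10/23)
obs 6: x=-8 → posterior Normal(-17/13, 5/13)
obs 7: x=-1 → posterior Normal(-37/29, 10/29)
obs 8: x=-9 → posterior Normal(-2, 5/16)
obs 9: x=2 → posterior Normal(-58/35, 2/7)
obs 10: x=3/2 → posterior Normal(-107/76, 5/19)
obs 11: x=-9/2 → posterior Normal(-67/41, 10/41)
obs 12: x=-4 → posterior Normal(-79/44, 5/22)
obs 13: x=-1/2 → posterior Normal(-161/94, 10/47)

-161/94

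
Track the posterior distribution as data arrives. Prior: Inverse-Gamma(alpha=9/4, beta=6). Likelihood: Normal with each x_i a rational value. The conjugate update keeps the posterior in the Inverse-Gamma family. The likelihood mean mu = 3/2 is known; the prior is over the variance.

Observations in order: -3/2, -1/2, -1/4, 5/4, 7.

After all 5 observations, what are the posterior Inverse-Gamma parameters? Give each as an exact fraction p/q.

alpha=19/4, beta=467/16

obs 1: x=-3/2 → posterior Inverse-Gamma(11/4, 21/2)
obs 2: x=-1/2 → posterior Inverse-Gamma(13/4, 25/2)
obs 3: x=-1/4 → posterior Inverse-Gamma(15/4, 449/32)
obs 4: x=5/4 → posterior Inverse-Gamma(17/4, 225/16)
obs 5: x=7 → posterior Inverse-Gamma(19/4, 467/16)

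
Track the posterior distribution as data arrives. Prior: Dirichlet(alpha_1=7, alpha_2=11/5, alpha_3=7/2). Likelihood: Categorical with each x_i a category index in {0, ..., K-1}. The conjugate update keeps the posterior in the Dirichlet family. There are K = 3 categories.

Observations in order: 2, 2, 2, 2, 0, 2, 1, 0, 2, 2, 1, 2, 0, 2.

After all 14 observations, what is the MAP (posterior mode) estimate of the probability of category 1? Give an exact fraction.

obs 1: x=2 → posterior Dirichlet(7, 11/5, 9/2)
obs 2: x=2 → posterior Dirichlet(7, 11/5, 11/2)
obs 3: x=2 → posterior Dirichlet(7, 11/5, 13/2)
obs 4: x=2 → posterior Dirichlet(7, 11/5, 15/2)
obs 5: x=0 → posterior Dirichlet(8, 11/5, 15/2)
obs 6: x=2 → posterior Dirichlet(8, 11/5, 17/2)
obs 7: x=1 → posterior Dirichlet(8, 16/5, 17/2)
obs 8: x=0 → posterior Dirichlet(9, 16/5, 17/2)
obs 9: x=2 → posterior Dirichlet(9, 16/5, 19/2)
obs 10: x=2 → posterior Dirichlet(9, 16/5, 21/2)
obs 11: x=1 → posterior Dirichlet(9, 21/5, 21/2)
obs 12: x=2 → posterior Dirichlet(9, 21/5, 23/2)
obs 13: x=0 → posterior Dirichlet(10, 21/5, 23/2)
obs 14: x=2 → posterior Dirichlet(10, 21/5, 25/2)

32/237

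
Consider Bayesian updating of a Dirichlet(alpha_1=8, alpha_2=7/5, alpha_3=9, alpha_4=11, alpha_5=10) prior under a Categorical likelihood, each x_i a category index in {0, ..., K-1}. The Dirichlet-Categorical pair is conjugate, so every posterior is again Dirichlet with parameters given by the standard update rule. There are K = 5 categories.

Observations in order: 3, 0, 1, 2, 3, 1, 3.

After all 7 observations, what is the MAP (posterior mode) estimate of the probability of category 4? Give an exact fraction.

obs 1: x=3 → posterior Dirichlet(8, 7/5, 9, 12, 10)
obs 2: x=0 → posterior Dirichlet(9, 7/5, 9, 12, 10)
obs 3: x=1 → posterior Dirichlet(9, 12/5, 9, 12, 10)
obs 4: x=2 → posterior Dirichlet(9, 12/5, 10, 12, 10)
obs 5: x=3 → posterior Dirichlet(9, 12/5, 10, 13, 10)
obs 6: x=1 → posterior Dirichlet(9, 17/5, 10, 13, 10)
obs 7: x=3 → posterior Dirichlet(9, 17/5, 10, 14, 10)

5/23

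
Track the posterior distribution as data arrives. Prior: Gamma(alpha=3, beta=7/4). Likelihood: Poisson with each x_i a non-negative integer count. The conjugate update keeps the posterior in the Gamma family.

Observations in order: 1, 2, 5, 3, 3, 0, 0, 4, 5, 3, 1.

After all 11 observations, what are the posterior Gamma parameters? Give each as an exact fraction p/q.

alpha=30, beta=51/4

obs 1: x=1 → posterior Gamma(4, 11/4)
obs 2: x=2 → posterior Gamma(6, 15/4)
obs 3: x=5 → posterior Gamma(11, 19/4)
obs 4: x=3 → posterior Gamma(14, 23/4)
obs 5: x=3 → posterior Gamma(17, 27/4)
obs 6: x=0 → posterior Gamma(17, 31/4)
obs 7: x=0 → posterior Gamma(17, 35/4)
obs 8: x=4 → posterior Gamma(21, 39/4)
obs 9: x=5 → posterior Gamma(26, 43/4)
obs 10: x=3 → posterior Gamma(29, 47/4)
obs 11: x=1 → posterior Gamma(30, 51/4)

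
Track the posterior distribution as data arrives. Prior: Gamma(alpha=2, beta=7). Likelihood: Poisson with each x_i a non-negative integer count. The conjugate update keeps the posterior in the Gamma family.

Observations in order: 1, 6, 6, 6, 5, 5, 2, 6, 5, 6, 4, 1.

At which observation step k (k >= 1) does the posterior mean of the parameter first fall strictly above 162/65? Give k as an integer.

obs 1: x=1 → posterior Gamma(3, 8)
obs 2: x=6 → posterior Gamma(9, 9)
obs 3: x=6 → posterior Gamma(15, 10)
obs 4: x=6 → posterior Gamma(21, 11)
obs 5: x=5 → posterior Gamma(26, 12)
obs 6: x=5 → posterior Gamma(31, 13)
obs 7: x=2 → posterior Gamma(33, 14)
obs 8: x=6 → posterior Gamma(39, 15)
obs 9: x=5 → posterior Gamma(44, 16)
obs 10: x=6 → posterior Gamma(50, 17)
obs 11: x=4 → posterior Gamma(54, 18)
obs 12: x=1 → posterior Gamma(55, 19)

k = 8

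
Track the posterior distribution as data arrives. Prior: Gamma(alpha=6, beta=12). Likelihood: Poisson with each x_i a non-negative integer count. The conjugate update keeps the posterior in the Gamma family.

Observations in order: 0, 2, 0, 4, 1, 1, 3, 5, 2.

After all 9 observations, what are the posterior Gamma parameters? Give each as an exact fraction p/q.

alpha=24, beta=21

obs 1: x=0 → posterior Gamma(6, 13)
obs 2: x=2 → posterior Gamma(8, 14)
obs 3: x=0 → posterior Gamma(8, 15)
obs 4: x=4 → posterior Gamma(12, 16)
obs 5: x=1 → posterior Gamma(13, 17)
obs 6: x=1 → posterior Gamma(14, 18)
obs 7: x=3 → posterior Gamma(17, 19)
obs 8: x=5 → posterior Gamma(22, 20)
obs 9: x=2 → posterior Gamma(24, 21)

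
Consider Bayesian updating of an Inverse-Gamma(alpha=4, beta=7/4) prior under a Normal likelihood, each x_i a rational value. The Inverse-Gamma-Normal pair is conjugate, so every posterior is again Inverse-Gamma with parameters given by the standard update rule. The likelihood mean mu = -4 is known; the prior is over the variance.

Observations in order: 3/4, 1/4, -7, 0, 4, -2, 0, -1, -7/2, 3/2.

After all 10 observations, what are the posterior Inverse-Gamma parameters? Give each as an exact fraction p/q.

obs 1: x=3/4 → posterior Inverse-Gamma(9/2, 417/32)
obs 2: x=1/4 → posterior Inverse-Gamma(5, 353/16)
obs 3: x=-7 → posterior Inverse-Gamma(11/2, 425/16)
obs 4: x=0 → posterior Inverse-Gamma(6, 553/16)
obs 5: x=4 → posterior Inverse-Gamma(13/2, 1065/16)
obs 6: x=-2 → posterior Inverse-Gamma(7, 1097/16)
obs 7: x=0 → posterior Inverse-Gamma(15/2, 1225/16)
obs 8: x=-1 → posterior Inverse-Gamma(8, 1297/16)
obs 9: x=-7/2 → posterior Inverse-Gamma(17/2, 1299/16)
obs 10: x=3/2 → posterior Inverse-Gamma(9, 1541/16)

alpha=9, beta=1541/16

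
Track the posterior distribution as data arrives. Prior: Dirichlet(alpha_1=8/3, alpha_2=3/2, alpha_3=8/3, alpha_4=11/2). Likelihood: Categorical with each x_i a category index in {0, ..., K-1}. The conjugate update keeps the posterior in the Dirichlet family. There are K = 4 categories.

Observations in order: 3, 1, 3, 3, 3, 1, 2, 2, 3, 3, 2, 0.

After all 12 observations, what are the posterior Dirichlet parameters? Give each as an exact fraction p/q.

alpha_1=11/3, alpha_2=7/2, alpha_3=17/3, alpha_4=23/2

obs 1: x=3 → posterior Dirichlet(8/3, 3/2, 8/3, 13/2)
obs 2: x=1 → posterior Dirichlet(8/3, 5/2, 8/3, 13/2)
obs 3: x=3 → posterior Dirichlet(8/3, 5/2, 8/3, 15/2)
obs 4: x=3 → posterior Dirichlet(8/3, 5/2, 8/3, 17/2)
obs 5: x=3 → posterior Dirichlet(8/3, 5/2, 8/3, 19/2)
obs 6: x=1 → posterior Dirichlet(8/3, 7/2, 8/3, 19/2)
obs 7: x=2 → posterior Dirichlet(8/3, 7/2, 11/3, 19/2)
obs 8: x=2 → posterior Dirichlet(8/3, 7/2, 14/3, 19/2)
obs 9: x=3 → posterior Dirichlet(8/3, 7/2, 14/3, 21/2)
obs 10: x=3 → posterior Dirichlet(8/3, 7/2, 14/3, 23/2)
obs 11: x=2 → posterior Dirichlet(8/3, 7/2, 17/3, 23/2)
obs 12: x=0 → posterior Dirichlet(11/3, 7/2, 17/3, 23/2)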